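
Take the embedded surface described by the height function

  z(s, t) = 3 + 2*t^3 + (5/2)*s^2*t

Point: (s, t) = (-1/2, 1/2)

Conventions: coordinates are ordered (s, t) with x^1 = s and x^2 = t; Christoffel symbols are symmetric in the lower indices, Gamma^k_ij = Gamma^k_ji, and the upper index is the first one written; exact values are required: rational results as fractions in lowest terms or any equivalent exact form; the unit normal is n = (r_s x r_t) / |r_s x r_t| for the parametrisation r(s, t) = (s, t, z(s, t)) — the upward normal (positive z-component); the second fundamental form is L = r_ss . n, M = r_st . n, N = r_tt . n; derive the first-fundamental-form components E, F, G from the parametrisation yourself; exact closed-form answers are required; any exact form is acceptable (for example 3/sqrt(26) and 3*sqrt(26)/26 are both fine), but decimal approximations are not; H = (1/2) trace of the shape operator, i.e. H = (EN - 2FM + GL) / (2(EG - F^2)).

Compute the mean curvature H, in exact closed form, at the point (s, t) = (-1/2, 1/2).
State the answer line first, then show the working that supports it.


Answer: H = 4066*sqrt(453)/205209

z_s = -5/4, z_t = 17/8, z_ss = 5/2, z_st = -5/2, z_tt = 6
E = 41/16, F = -85/32, G = 353/64; answer radicand W^2 = 453/64
unnormalised second-form numerators: l = 5/2, m = -5/2, n = 6; L = l/sqrt(453/64), and similarly M = m/sqrt(W^2), N = n/sqrt(W^2)
H = (E*n - 2*F*m + G*l) / (2*(EG - F^2)*sqrt(W^2)); E*n - 2*F*m + G*l = 2033/128, EG - F^2 = 453/64, so H = (2033/1812)/sqrt(453/64)


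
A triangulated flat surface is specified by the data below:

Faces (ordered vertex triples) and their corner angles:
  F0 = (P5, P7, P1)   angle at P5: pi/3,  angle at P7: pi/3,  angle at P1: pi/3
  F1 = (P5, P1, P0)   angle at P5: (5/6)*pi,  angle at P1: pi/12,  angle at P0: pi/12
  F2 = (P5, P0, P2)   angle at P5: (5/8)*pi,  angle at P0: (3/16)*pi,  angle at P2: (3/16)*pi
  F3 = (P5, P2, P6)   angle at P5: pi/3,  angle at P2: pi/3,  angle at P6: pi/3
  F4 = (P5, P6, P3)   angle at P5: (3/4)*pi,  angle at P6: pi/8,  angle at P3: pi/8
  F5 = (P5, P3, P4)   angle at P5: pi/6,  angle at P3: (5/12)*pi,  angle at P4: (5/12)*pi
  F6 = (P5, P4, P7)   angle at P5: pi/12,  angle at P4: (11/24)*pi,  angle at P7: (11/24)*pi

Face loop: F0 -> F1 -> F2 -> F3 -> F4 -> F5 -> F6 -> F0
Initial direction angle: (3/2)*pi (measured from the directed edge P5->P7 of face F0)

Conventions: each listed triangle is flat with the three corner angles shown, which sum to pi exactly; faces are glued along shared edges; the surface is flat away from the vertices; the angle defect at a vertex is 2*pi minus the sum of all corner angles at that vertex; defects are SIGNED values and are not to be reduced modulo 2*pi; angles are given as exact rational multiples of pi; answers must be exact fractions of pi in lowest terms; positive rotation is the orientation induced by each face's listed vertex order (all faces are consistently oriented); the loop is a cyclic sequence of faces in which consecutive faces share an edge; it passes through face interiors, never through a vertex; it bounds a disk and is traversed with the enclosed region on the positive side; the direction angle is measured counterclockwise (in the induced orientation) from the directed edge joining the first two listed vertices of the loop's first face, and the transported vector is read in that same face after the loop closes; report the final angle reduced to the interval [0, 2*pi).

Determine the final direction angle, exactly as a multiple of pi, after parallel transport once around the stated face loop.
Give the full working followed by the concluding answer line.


enclosed vertex P5: corner angles sum to (25/8)*pi, defect = 2*pi - (25/8)*pi = (-9/8)*pi
the rotation equals the total enclosed defect, so the final angle is initial + defects (mod 2*pi)
final angle = (3/2)*pi - (9/8)*pi = (3/8)*pi (mod 2*pi)

Answer: final direction angle = (3/8)*pi


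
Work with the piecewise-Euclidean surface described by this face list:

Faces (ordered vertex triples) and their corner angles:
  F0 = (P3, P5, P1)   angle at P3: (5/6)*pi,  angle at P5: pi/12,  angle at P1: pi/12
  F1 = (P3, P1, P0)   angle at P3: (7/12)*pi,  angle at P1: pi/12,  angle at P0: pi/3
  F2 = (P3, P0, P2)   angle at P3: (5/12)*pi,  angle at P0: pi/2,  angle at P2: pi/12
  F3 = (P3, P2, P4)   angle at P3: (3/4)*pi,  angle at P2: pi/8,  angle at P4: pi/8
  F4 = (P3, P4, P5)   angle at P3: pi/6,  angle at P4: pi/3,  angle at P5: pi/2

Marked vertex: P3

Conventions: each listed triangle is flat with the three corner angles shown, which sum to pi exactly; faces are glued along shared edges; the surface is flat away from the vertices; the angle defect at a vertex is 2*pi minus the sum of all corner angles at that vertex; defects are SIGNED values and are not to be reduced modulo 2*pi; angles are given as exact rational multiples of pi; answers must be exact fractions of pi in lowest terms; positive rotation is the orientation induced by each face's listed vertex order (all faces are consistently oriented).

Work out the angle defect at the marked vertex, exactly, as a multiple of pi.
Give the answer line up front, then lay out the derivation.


Answer: defect(P3) = (-3/4)*pi

Sum of corner angles at P3: (11/4)*pi
defect = 2*pi - (11/4)*pi


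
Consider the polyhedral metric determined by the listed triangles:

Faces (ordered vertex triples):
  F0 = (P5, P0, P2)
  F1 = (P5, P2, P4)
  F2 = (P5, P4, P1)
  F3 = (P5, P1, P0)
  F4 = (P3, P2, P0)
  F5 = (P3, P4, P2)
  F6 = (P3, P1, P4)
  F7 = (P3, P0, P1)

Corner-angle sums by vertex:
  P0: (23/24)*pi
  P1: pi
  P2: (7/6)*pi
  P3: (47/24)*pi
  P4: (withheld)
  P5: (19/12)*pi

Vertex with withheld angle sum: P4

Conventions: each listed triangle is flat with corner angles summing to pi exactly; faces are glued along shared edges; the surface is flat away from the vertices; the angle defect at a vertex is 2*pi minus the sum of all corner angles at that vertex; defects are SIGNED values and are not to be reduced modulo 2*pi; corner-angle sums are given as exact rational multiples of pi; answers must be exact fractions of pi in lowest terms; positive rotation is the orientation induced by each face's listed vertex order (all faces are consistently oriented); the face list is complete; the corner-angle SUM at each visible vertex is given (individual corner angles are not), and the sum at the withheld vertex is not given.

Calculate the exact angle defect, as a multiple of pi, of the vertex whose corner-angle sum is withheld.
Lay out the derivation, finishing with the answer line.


V = 6, E = 12, F = 8; chi = V - E + F = 2
Gauss-Bonnet: total defect = 2*pi*chi = 4*pi; visible defects sum to (10/3)*pi

Answer: defect(P4) = (2/3)*pi


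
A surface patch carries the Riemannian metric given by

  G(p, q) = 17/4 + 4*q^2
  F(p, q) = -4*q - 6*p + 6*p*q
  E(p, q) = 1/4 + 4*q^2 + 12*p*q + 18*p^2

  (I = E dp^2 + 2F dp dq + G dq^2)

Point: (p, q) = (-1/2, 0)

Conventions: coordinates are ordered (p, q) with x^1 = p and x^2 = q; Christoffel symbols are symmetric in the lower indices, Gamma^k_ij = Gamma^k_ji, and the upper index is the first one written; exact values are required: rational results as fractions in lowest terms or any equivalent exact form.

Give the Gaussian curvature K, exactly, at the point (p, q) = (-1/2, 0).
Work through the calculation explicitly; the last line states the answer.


E = 19/4, F = 3, G = 17/4, EG - F^2 = 179/16 at the point
E_p = -18, E_q = -6, F_p = -6, F_q = -7, G_p = 0, G_q = 0
E_qq = 8, F_pq = 6, G_pp = 0
Compute both Brioschi determinants and normalise by (EG - F^2)^2.
M1 = [[-E_qq/2 + F_pq - G_pp/2, E_p/2, F_p - E_q/2], [F_q - G_p/2, E, F], [G_q/2, F, G]] = [[2, -9, -3], [-7, 19/4, 3], [0, 3, 17/4]]; det M1 = -1459/8
M2 = [[0, E_q/2, G_p/2], [E_q/2, E, F], [G_p/2, F, G]] = [[0, -3, 0], [-3, 19/4, 3], [0, 3, 17/4]]; det M2 = -153/4
det M1 - det M2 = -1153/8; K = -1153/8 / (179/16)^2 = -36896/32041

Answer: K = -36896/32041


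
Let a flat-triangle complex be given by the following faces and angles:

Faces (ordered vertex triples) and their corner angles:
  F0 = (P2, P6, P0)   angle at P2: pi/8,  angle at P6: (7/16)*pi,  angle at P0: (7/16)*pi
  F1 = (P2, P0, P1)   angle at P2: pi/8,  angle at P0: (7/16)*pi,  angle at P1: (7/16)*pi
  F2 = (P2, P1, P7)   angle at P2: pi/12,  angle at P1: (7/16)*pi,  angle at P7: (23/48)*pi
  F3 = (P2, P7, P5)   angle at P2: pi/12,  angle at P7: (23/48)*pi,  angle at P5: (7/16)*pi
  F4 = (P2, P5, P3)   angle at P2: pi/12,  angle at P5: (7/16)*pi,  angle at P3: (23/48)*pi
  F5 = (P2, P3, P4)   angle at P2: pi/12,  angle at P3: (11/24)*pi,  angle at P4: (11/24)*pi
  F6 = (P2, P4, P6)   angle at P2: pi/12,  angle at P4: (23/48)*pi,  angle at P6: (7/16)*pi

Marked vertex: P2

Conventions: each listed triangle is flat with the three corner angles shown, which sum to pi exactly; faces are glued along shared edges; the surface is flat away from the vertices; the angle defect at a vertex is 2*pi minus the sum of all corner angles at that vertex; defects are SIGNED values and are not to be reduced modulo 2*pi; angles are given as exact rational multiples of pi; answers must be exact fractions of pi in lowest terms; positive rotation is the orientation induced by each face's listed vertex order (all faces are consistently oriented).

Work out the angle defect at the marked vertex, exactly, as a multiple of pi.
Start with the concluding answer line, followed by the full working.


Answer: defect(P2) = (4/3)*pi

Sum of corner angles at P2: (2/3)*pi
defect = 2*pi - (2/3)*pi


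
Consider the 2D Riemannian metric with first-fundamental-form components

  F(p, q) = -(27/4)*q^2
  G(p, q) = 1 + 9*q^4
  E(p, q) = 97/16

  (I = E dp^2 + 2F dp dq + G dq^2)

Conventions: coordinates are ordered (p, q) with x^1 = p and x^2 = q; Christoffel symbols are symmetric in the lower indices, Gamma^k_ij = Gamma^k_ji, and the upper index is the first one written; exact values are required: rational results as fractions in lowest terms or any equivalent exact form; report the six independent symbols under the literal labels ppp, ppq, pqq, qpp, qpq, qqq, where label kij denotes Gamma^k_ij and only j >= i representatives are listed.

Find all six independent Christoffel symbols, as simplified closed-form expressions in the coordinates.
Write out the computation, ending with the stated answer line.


E = 97/16; F = -(27/4)*q^2; G = 1 + 9*q^4
Gamma^k_ij = (1/2) g^{kl} (d_i g_jl + d_j g_il - d_l g_ij), with g^inv = (1/(EG-F^2)) [[G, -F], [-F, E]]
first partials: E_p = 0, E_q = 0, F_p = 0, F_q = -(27/2)*q, G_p = 0, G_q = 36*q^3
D = EG - F^2 = 97/16 + 9*q^4
expanded: Gamma^p_pp = (G E_p - 2F F_p + F E_q)/(2D), Gamma^p_pq = (G E_q - F G_p)/(2D), Gamma^p_qq = (2G F_q - G G_p - F G_q)/(2D), Gamma^q_pp = (2E F_p - E E_q - F E_p)/(2D), Gamma^q_pq = (E G_p - F E_q)/(2D), Gamma^q_qq = (E G_q - 2F F_q + F G_p)/(2D); substitute and cancel common factors

Answer: Gamma_ppp = 0, Gamma_ppq = 0, Gamma_pqq = -216*q/(144*q^4 + 97), Gamma_qpp = 0, Gamma_qpq = 0, Gamma_qqq = 288*q^3/(144*q^4 + 97)


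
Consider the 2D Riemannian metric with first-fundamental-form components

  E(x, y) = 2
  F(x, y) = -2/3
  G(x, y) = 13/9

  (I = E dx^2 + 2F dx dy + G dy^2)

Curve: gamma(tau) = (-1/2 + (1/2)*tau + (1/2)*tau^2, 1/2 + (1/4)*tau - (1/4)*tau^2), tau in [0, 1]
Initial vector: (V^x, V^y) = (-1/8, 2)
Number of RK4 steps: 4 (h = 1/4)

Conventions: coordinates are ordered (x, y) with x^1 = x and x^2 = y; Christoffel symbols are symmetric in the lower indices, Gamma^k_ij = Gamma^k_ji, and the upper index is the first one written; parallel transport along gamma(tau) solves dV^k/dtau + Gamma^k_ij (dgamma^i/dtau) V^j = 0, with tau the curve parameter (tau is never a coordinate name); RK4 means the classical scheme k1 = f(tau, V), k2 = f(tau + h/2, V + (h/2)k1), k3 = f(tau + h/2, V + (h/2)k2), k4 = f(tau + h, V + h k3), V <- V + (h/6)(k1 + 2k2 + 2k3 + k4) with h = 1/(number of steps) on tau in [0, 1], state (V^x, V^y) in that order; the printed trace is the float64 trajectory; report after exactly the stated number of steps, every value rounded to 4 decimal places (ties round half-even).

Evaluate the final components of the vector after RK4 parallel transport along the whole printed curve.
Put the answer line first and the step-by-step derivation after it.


Answer: V^x = -0.1250, V^y = 2.0000

gamma'(tau) = (1/2 + tau, 1/4 - (1/2)*tau); f(tau, V)^k = -Gamma^k_ij(gamma(tau)) gamma'^i(tau) V^j; h = 1/4; intermediate values shown to 6 dp
curve data and Christoffel symbols at the stage parameters:
  tau = 0.000000: gamma = (-0.500000, 0.500000), gamma' = (0.500000, 0.250000); Gamma_xxx = 0.000000, Gamma_xxy = 0.000000, Gamma_xyy = 0.000000, Gamma_yxx = 0.000000, Gamma_yxy = 0.000000, Gamma_yyy = 0.000000
  tau = 0.125000: gamma = (-0.429688, 0.527344), gamma' = (0.625000, 0.187500); Gamma_xxx = 0.000000, Gamma_xxy = 0.000000, Gamma_xyy = 0.000000, Gamma_yxx = 0.000000, Gamma_yxy = 0.000000, Gamma_yyy = 0.000000
  tau = 0.250000: gamma = (-0.343750, 0.546875), gamma' = (0.750000, 0.125000); Gamma_xxx = 0.000000, Gamma_xxy = 0.000000, Gamma_xyy = 0.000000, Gamma_yxx = 0.000000, Gamma_yxy = 0.000000, Gamma_yyy = 0.000000
  tau = 0.375000: gamma = (-0.242188, 0.558594), gamma' = (0.875000, 0.062500); Gamma_xxx = 0.000000, Gamma_xxy = 0.000000, Gamma_xyy = 0.000000, Gamma_yxx = 0.000000, Gamma_yxy = 0.000000, Gamma_yyy = 0.000000
  tau = 0.500000: gamma = (-0.125000, 0.562500), gamma' = (1.000000, 0.000000); Gamma_xxx = 0.000000, Gamma_xxy = 0.000000, Gamma_xyy = 0.000000, Gamma_yxx = 0.000000, Gamma_yxy = 0.000000, Gamma_yyy = 0.000000
  tau = 0.625000: gamma = (0.007812, 0.558594), gamma' = (1.125000, -0.062500); Gamma_xxx = 0.000000, Gamma_xxy = 0.000000, Gamma_xyy = 0.000000, Gamma_yxx = 0.000000, Gamma_yxy = 0.000000, Gamma_yyy = 0.000000
  tau = 0.750000: gamma = (0.156250, 0.546875), gamma' = (1.250000, -0.125000); Gamma_xxx = 0.000000, Gamma_xxy = 0.000000, Gamma_xyy = 0.000000, Gamma_yxx = 0.000000, Gamma_yxy = 0.000000, Gamma_yyy = 0.000000
  tau = 0.875000: gamma = (0.320312, 0.527344), gamma' = (1.375000, -0.187500); Gamma_xxx = 0.000000, Gamma_xxy = 0.000000, Gamma_xyy = 0.000000, Gamma_yxx = 0.000000, Gamma_yxy = 0.000000, Gamma_yyy = 0.000000
  tau = 1.000000: gamma = (0.500000, 0.500000), gamma' = (1.500000, -0.250000); Gamma_xxx = 0.000000, Gamma_xxy = 0.000000, Gamma_xyy = 0.000000, Gamma_yxx = 0.000000, Gamma_yxy = 0.000000, Gamma_yyy = 0.000000
step 0: V^x = -0.1250, V^y = 2.0000
step 1: k1 = (0.000000, 0.000000), k2 = (0.000000, 0.000000), k3 = (0.000000, 0.000000), k4 = (0.000000, 0.000000); V <- V + (h/6)(k1 + 2k2 + 2k3 + k4): V^x = -0.1250, V^y = 2.0000
step 2: k1 = (0.000000, 0.000000), k2 = (0.000000, 0.000000), k3 = (0.000000, 0.000000), k4 = (0.000000, 0.000000); V <- V + (h/6)(k1 + 2k2 + 2k3 + k4): V^x = -0.1250, V^y = 2.0000
step 3: k1 = (0.000000, 0.000000), k2 = (0.000000, 0.000000), k3 = (0.000000, 0.000000), k4 = (0.000000, 0.000000); V <- V + (h/6)(k1 + 2k2 + 2k3 + k4): V^x = -0.1250, V^y = 2.0000
step 4: k1 = (0.000000, 0.000000), k2 = (0.000000, 0.000000), k3 = (0.000000, 0.000000), k4 = (0.000000, 0.000000); V <- V + (h/6)(k1 + 2k2 + 2k3 + k4): V^x = -0.1250, V^y = 2.0000


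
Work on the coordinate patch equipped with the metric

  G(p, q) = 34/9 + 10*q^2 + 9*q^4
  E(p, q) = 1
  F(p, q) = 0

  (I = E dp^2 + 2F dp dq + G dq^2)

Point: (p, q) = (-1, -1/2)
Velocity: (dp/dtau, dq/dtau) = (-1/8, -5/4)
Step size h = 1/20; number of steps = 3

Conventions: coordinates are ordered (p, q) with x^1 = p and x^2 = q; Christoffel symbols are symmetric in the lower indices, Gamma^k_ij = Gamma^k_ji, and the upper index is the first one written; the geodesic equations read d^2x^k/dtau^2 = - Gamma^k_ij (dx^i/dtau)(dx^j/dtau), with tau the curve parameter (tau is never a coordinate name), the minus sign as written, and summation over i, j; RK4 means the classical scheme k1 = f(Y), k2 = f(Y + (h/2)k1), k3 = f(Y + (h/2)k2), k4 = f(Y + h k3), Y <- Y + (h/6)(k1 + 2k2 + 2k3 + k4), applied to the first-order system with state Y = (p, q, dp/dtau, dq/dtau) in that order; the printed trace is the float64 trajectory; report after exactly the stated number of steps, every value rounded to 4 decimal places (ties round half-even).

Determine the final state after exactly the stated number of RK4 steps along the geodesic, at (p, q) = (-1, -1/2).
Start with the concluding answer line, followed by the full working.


Answer: p = -1.0188, q = -0.6702, dp/dtau = -0.1250, dq/dtau = -1.0294

f(Y) = (dp/dtau, dq/dtau, -Gamma^p_ij Y'^i Y'^j, -Gamma^q_ij Y'^i Y'^j) with the Gammas evaluated at the stage position; h = 0.050000; intermediate values shown to 6 dp
step 0: p = -1.0000, q = -0.5000, dp/dtau = -0.1250, dq/dtau = -1.2500
step 1:
  k1: at (p, q) = (-1.000000, -0.500000), (dp/dtau, dq/dtau) = (-0.125000, -1.250000); Gamma_ppp = 0.000000, Gamma_ppq = 0.000000, Gamma_pqq = 0.000000, Gamma_qpp = 0.000000, Gamma_qpq = 0.000000, Gamma_qqq = -1.059898; k1 = (-0.125000, -1.250000, 0.000000, 1.656091)
  k2: at (p, q) = (-1.003125, -0.531250), (dp/dtau, dq/dtau) = (-0.125000, -1.208598); Gamma_ppp = 0.000000, Gamma_ppq = 0.000000, Gamma_pqq = 0.000000, Gamma_qpp = 0.000000, Gamma_qpq = 0.000000, Gamma_qqq = -1.094901; k2 = (-0.125000, -1.208598, 0.000000, 1.599331)
  k3: at (p, q) = (-1.003125, -0.530215), (dp/dtau, dq/dtau) = (-0.125000, -1.210017); Gamma_ppp = 0.000000, Gamma_ppq = 0.000000, Gamma_pqq = 0.000000, Gamma_qpp = 0.000000, Gamma_qpq = 0.000000, Gamma_qqq = -1.093810; k3 = (-0.125000, -1.210017, 0.000000, 1.601491)
  k4: at (p, q) = (-1.006250, -0.560501), (dp/dtau, dq/dtau) = (-0.125000, -1.169925); Gamma_ppp = 0.000000, Gamma_ppq = 0.000000, Gamma_pqq = 0.000000, Gamma_qpp = 0.000000, Gamma_qpq = 0.000000, Gamma_qqq = -1.123842; k4 = (-0.125000, -1.169925, 0.000000, 1.538232)
  Y <- Y + (h/6)(k1 + 2k2 + 2k3 + k4): p = -1.0063, q = -0.5605, dp/dtau = -0.1250, dq/dtau = -1.1700
step 2:
  k1: at (p, q) = (-1.006250, -0.560476), (dp/dtau, dq/dtau) = (-0.125000, -1.170034); Gamma_ppp = 0.000000, Gamma_ppq = 0.000000, Gamma_pqq = 0.000000, Gamma_qpp = 0.000000, Gamma_qpq = 0.000000, Gamma_qqq = -1.123820; k1 = (-0.125000, -1.170034, 0.000000, 1.538485)
  k2: at (p, q) = (-1.009375, -0.589727), (dp/dtau, dq/dtau) = (-0.125000, -1.131571); Gamma_ppp = 0.000000, Gamma_ppq = 0.000000, Gamma_pqq = 0.000000, Gamma_qpp = 0.000000, Gamma_qpq = 0.000000, Gamma_qqq = -1.149191; k2 = (-0.125000, -1.131571, 0.000000, 1.471486)
  k3: at (p, q) = (-1.009375, -0.588766), (dp/dtau, dq/dtau) = (-0.125000, -1.133246); Gamma_ppp = 0.000000, Gamma_ppq = 0.000000, Gamma_pqq = 0.000000, Gamma_qpp = 0.000000, Gamma_qpq = 0.000000, Gamma_qqq = -1.148412; k3 = (-0.125000, -1.133246, 0.000000, 1.474845)
  k4: at (p, q) = (-1.012500, -0.617139), (dp/dtau, dq/dtau) = (-0.125000, -1.096291); Gamma_ppp = 0.000000, Gamma_ppq = 0.000000, Gamma_pqq = 0.000000, Gamma_qpp = 0.000000, Gamma_qpq = 0.000000, Gamma_qqq = -1.169852; k4 = (-0.125000, -1.096291, 0.000000, 1.405992)
  Y <- Y + (h/6)(k1 + 2k2 + 2k3 + k4): p = -1.0125, q = -0.6171, dp/dtau = -0.1250, dq/dtau = -1.0964
step 3:
  k1: at (p, q) = (-1.012500, -0.617109), (dp/dtau, dq/dtau) = (-0.125000, -1.096391); Gamma_ppp = 0.000000, Gamma_ppq = 0.000000, Gamma_pqq = 0.000000, Gamma_qpp = 0.000000, Gamma_qpq = 0.000000, Gamma_qqq = -1.169831; k1 = (-0.125000, -1.096391, 0.000000, 1.406222)
  k2: at (p, q) = (-1.015625, -0.644519), (dp/dtau, dq/dtau) = (-0.125000, -1.061235); Gamma_ppp = 0.000000, Gamma_ppq = 0.000000, Gamma_pqq = 0.000000, Gamma_qpp = 0.000000, Gamma_qpq = 0.000000, Gamma_qqq = -1.187622; k2 = (-0.125000, -1.061235, 0.000000, 1.337523)
  k3: at (p, q) = (-1.015625, -0.643640), (dp/dtau, dq/dtau) = (-0.125000, -1.062953); Gamma_ppp = 0.000000, Gamma_ppq = 0.000000, Gamma_pqq = 0.000000, Gamma_qpp = 0.000000, Gamma_qpq = 0.000000, Gamma_qqq = -1.187094; k3 = (-0.125000, -1.062953, 0.000000, 1.341260)
  k4: at (p, q) = (-1.018750, -0.670257), (dp/dtau, dq/dtau) = (-0.125000, -1.029328); Gamma_ppp = 0.000000, Gamma_ppq = 0.000000, Gamma_pqq = 0.000000, Gamma_qpp = 0.000000, Gamma_qpq = 0.000000, Gamma_qqq = -1.201845; k4 = (-0.125000, -1.029328, 0.000000, 1.273373)
  Y <- Y + (h/6)(k1 + 2k2 + 2k3 + k4): p = -1.0188, q = -0.6702, dp/dtau = -0.1250, dq/dtau = -1.0294


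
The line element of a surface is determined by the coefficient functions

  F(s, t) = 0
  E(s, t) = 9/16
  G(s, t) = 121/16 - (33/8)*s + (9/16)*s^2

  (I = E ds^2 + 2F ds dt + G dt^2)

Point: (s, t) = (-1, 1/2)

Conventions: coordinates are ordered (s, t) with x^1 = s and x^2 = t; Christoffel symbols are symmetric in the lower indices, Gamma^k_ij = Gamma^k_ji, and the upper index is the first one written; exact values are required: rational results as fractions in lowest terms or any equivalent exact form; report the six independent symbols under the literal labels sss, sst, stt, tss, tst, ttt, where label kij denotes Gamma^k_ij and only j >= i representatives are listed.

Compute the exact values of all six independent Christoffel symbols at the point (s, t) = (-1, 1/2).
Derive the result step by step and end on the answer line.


E = 9/16, F = 0, G = 49/4 at the point
E_s = 0, E_t = 0, F_s = 0, F_t = 0, G_s = -21/4, G_t = 0
EG - F^2 = 441/64;  g^inv = (64/441) * [[49/4, 0], [0, 9/16]]
first-kind symbols [ij,l] = (1/2)(d_i g_jl + d_j g_il - d_l g_ij): [ss,s] = E_s/2 = 0, [ss,t] = F_s - E_t/2 = 0, [st,s] = E_t/2 = 0, [st,t] = G_s/2 = -21/8, [tt,s] = F_t - G_s/2 = 21/8, [tt,t] = G_t/2 = 0
Gamma^s_ij = (G*[ij,s] - F*[ij,t])/(EG - F^2), Gamma^t_ij = (E*[ij,t] - F*[ij,s])/(EG - F^2)

Answer: Gamma_sss = 0, Gamma_sst = 0, Gamma_stt = 14/3, Gamma_tss = 0, Gamma_tst = -3/14, Gamma_ttt = 0


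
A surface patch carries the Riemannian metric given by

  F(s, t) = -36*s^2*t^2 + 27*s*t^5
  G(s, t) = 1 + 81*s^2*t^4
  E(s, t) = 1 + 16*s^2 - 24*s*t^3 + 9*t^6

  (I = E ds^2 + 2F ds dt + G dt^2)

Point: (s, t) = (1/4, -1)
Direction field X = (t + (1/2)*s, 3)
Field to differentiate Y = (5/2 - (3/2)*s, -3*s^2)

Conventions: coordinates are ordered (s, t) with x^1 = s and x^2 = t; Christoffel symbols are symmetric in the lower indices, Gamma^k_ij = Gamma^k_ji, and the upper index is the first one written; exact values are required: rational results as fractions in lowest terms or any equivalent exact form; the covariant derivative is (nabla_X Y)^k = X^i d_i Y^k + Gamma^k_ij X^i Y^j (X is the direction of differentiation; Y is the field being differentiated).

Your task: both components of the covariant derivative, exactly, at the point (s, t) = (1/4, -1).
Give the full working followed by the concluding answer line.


E = 17, F = -9, G = 97/16 at the point
E_s = 32, E_t = -72, F_s = -45, F_t = 153/4, G_s = 81/2, G_t = -81/4
EG - F^2 = 353/16;  g^inv = (16/353) * [[97/16, 9], [9, 17]]
first-kind symbols [ij,l] = (1/2)(d_i g_jl + d_j g_il - d_l g_ij): [ss,s] = E_s/2 = 16, [ss,t] = F_s - E_t/2 = -9, [st,s] = E_t/2 = -36, [st,t] = G_s/2 = 81/4, [tt,s] = F_t - G_s/2 = 18, [tt,t] = G_t/2 = -81/8
Gamma^s_ij = (G*[ij,s] - F*[ij,t])/(EG - F^2), Gamma^t_ij = (E*[ij,t] - F*[ij,s])/(EG - F^2)
Gamma_sss = 256/353, Gamma_sst = -576/353, Gamma_stt = 288/353, Gamma_tss = -144/353, Gamma_tst = 324/353, Gamma_ttt = -162/353
X = (-7/8, 3), Y = (17/8, -3/16) at the point

Answer: (nabla_X Y)^s = -63059/5648, (nabla_X Y)^t = 94107/11296


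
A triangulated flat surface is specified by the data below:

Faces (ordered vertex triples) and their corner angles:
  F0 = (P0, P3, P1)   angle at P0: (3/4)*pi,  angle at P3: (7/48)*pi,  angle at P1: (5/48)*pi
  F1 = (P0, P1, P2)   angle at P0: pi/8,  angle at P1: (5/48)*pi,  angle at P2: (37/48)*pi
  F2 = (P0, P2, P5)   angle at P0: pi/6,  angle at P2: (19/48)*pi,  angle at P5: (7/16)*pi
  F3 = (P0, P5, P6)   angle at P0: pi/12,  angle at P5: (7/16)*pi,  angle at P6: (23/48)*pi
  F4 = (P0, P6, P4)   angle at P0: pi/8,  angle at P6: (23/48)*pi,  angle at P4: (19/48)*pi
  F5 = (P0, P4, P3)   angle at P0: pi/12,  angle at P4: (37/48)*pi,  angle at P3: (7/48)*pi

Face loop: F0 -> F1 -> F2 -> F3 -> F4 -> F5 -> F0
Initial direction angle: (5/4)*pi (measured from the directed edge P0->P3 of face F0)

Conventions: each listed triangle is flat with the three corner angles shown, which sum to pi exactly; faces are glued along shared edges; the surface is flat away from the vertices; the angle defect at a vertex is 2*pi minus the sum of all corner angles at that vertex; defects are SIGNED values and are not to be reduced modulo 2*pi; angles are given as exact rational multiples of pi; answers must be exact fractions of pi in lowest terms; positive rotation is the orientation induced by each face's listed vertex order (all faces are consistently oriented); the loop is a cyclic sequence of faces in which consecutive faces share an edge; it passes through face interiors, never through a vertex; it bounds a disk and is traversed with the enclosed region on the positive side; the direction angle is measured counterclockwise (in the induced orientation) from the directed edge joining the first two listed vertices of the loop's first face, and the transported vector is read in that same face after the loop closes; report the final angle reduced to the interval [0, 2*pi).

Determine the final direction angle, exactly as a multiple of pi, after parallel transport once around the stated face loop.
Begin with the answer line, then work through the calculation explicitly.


Answer: final direction angle = (23/12)*pi

enclosed vertex P0: corner angles sum to (4/3)*pi, defect = 2*pi - (4/3)*pi = (2/3)*pi
summing the enclosed defects onto the initial angle, mod 2*pi in the induced orientation:
final angle = (5/4)*pi + (2/3)*pi = (23/12)*pi (mod 2*pi)


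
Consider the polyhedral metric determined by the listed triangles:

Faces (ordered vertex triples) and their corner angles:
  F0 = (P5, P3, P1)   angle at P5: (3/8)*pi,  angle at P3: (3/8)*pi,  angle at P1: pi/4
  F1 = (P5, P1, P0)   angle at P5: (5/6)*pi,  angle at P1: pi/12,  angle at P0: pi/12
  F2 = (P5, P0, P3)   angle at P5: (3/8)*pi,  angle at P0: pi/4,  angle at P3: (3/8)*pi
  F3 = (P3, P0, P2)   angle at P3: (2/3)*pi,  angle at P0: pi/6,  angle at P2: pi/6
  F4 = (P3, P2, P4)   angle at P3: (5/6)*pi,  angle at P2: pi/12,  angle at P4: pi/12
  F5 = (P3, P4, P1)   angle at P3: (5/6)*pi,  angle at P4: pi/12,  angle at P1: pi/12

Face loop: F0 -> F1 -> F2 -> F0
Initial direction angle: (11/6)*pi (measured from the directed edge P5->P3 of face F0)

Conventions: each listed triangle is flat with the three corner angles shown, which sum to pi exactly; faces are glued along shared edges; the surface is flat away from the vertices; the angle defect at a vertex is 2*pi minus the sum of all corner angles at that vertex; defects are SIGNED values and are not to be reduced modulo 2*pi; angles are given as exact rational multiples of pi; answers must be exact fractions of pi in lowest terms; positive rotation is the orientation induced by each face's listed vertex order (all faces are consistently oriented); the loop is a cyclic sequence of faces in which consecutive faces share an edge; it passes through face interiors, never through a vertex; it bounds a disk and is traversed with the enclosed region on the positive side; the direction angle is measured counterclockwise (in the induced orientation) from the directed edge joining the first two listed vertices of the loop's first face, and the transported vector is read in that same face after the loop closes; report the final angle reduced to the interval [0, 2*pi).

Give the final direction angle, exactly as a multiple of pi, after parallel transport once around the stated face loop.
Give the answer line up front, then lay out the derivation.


Answer: final direction angle = pi/4

enclosed vertex P5: corner angles sum to (19/12)*pi, defect = 2*pi - (19/12)*pi = (5/12)*pi
adding the enclosed defects to the starting angle (mod 2*pi, induced orientation) gives the holonomy
final angle = (11/6)*pi + (5/12)*pi = pi/4 (mod 2*pi)


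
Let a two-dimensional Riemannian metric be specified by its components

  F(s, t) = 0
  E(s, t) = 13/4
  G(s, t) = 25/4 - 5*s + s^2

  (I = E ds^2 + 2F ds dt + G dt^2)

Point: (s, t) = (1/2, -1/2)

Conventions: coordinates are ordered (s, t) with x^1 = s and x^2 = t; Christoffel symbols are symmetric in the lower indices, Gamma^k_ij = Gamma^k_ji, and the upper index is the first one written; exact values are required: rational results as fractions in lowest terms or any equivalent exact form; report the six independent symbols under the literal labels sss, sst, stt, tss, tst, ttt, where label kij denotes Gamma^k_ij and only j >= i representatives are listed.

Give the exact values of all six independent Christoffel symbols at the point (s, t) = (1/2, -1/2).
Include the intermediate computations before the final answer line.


E = 13/4, F = 0, G = 4 at the point
E_s = 0, E_t = 0, F_s = 0, F_t = 0, G_s = -4, G_t = 0
EG - F^2 = 13;  g^inv = (1/13) * [[4, 0], [0, 13/4]]
first-kind symbols [ij,l] = (1/2)(d_i g_jl + d_j g_il - d_l g_ij): [ss,s] = E_s/2 = 0, [ss,t] = F_s - E_t/2 = 0, [st,s] = E_t/2 = 0, [st,t] = G_s/2 = -2, [tt,s] = F_t - G_s/2 = 2, [tt,t] = G_t/2 = 0
Gamma^s_ij = (G*[ij,s] - F*[ij,t])/(EG - F^2), Gamma^t_ij = (E*[ij,t] - F*[ij,s])/(EG - F^2)

Answer: Gamma_sss = 0, Gamma_sst = 0, Gamma_stt = 8/13, Gamma_tss = 0, Gamma_tst = -1/2, Gamma_ttt = 0


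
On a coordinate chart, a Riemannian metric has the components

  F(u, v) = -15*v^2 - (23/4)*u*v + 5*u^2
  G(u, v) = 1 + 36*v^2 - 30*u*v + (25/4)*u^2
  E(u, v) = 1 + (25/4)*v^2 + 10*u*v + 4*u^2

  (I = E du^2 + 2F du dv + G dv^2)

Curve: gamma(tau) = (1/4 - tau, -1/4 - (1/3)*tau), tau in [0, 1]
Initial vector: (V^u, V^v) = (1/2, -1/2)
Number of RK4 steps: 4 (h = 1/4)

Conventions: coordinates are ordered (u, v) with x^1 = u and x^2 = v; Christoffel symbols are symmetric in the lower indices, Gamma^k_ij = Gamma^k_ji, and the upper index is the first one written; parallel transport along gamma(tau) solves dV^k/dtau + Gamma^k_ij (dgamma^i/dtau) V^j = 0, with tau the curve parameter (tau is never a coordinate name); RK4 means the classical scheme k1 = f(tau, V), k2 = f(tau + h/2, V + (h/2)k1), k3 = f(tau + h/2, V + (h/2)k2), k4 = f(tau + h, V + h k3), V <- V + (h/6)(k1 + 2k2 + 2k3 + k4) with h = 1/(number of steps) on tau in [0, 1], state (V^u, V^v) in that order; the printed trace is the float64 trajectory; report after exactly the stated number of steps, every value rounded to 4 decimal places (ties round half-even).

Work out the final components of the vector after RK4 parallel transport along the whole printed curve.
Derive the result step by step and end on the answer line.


gamma'(tau) = (-1, -1/3); f(tau, V)^k = -Gamma^k_ij(gamma(tau)) gamma'^i(tau) V^j; h = 1/4; intermediate values shown to 6 dp
curve data and Christoffel symbols at the stage parameters:
  tau = 0.000000: gamma = (0.250000, -0.250000), gamma' = (-1.000000, -0.333333); Gamma_uuu = -0.045198, Gamma_uuv = -0.056497, Gamma_uvv = 0.135593, Gamma_vuu = 0.768362, Gamma_vuv = 0.960452, Gamma_vvv = -2.305085
  tau = 0.125000: gamma = (0.125000, -0.291667), gamma' = (-1.000000, -0.333333); Gamma_uuu = -0.174767, Gamma_uuv = -0.218458, Gamma_uvv = 0.524300, Gamma_vuu = 0.752256, Gamma_vuv = 0.940320, Gamma_vvv = -2.256767
  tau = 0.250000: gamma = (0.000000, -0.333333), gamma' = (-1.000000, -0.333333); Gamma_uuu = -0.292683, Gamma_uuv = -0.365854, Gamma_uvv = 0.878049, Gamma_vuu = 0.702439, Gamma_vuv = 0.878049, Gamma_vvv = -2.107317
  tau = 0.375000: gamma = (-0.125000, -0.375000), gamma' = (-1.000000, -0.333333); Gamma_uuu = -0.385298, Gamma_uuv = -0.481622, Gamma_uvv = 1.155894, Gamma_vuu = 0.628644, Gamma_vuv = 0.785805, Gamma_vvv = -1.885932
  tau = 0.500000: gamma = (-0.250000, -0.416667), gamma' = (-1.000000, -0.333333); Gamma_uuu = -0.447355, Gamma_uuv = -0.559194, Gamma_uvv = 1.342065, Gamma_vuu = 0.544081, Gamma_vuv = 0.680101, Gamma_vvv = -1.632242
  tau = 0.625000: gamma = (-0.375000, -0.458333), gamma' = (-1.000000, -0.333333); Gamma_uuu = -0.481216, Gamma_uuv = -0.601520, Gamma_uvv = 1.443649, Gamma_vuu = 0.460064, Gamma_vuv = 0.575080, Gamma_vvv = -1.380192
  tau = 0.750000: gamma = (-0.500000, -0.500000), gamma' = (-1.000000, -0.333333); Gamma_uuu = -0.493151, Gamma_uuv = -0.616438, Gamma_uvv = 1.479452, Gamma_vuu = 0.383562, Gamma_vuv = 0.479452, Gamma_vvv = -1.150685
  tau = 0.875000: gamma = (-0.625000, -0.541667), gamma' = (-1.000000, -0.333333); Gamma_uuu = -0.489996, Gamma_uuv = -0.612495, Gamma_uvv = 1.469988, Gamma_vuu = 0.317517, Gamma_vuv = 0.396897, Gamma_vvv = -0.952552
  tau = 1.000000: gamma = (-0.750000, -0.583333), gamma' = (-1.000000, -0.333333); Gamma_uuu = -0.477445, Gamma_uuv = -0.596806, Gamma_uvv = 1.432334, Gamma_vuu = 0.262258, Gamma_vuv = 0.327823, Gamma_vvv = -0.786775
step 0: V^u = 0.5000, V^v = -0.5000
step 1: k1 = (-0.026365, 0.448211), k2 = (-0.103579, 0.445840), k3 = (-0.101176, 0.435499), k4 = (-0.168210, 0.403705); V <- V + (h/6)(k1 + 2k2 + 2k3 + k4): V^u = 0.4748, V^v = -0.3911
step 2: k1 = (-0.168267, 0.403840), k2 = (-0.214894, 0.350616), k3 = (-0.211071, 0.344380), k4 = (-0.233376, 0.283836); V <- V + (h/6)(k1 + 2k2 + 2k3 + k4): V^u = 0.4226, V^v = -0.3045
step 3: k1 = (-0.233769, 0.284313), k2 = (-0.235818, 0.225452), k3 = (-0.234758, 0.224439), k4 = (-0.223615, 0.173923); V <- V + (h/6)(k1 + 2k2 + 2k3 + k4): V^u = 0.3643, V^v = -0.2479
step 4: k1 = (-0.223965, 0.174195), k2 = (-0.205766, 0.133336), k3 = (-0.206720, 0.133954), k4 = (-0.185874, 0.102100); V <- V + (h/6)(k1 + 2k2 + 2k3 + k4): V^u = 0.3129, V^v = -0.2141

Answer: V^u = 0.3129, V^v = -0.2141


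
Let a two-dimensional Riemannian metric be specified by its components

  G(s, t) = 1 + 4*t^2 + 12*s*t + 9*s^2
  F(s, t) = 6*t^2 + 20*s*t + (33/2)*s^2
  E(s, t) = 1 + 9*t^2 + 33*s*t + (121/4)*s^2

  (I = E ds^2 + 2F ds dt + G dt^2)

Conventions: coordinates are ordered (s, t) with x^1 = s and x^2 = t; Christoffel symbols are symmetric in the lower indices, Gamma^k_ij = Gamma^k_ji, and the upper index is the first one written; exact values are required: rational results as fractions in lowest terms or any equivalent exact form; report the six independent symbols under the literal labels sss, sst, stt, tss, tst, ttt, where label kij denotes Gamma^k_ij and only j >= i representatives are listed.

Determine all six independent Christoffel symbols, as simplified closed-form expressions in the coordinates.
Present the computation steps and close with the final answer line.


E = 1 + 9*t^2 + 33*s*t + (121/4)*s^2; F = 6*t^2 + 20*s*t + (33/2)*s^2; G = 1 + 4*t^2 + 12*s*t + 9*s^2
Gamma^k_ij = (1/2) g^{kl} (d_i g_jl + d_j g_il - d_l g_ij), with g^inv = (1/(EG-F^2)) [[G, -F], [-F, E]]
first partials: E_s = 33*t + (121/2)*s, E_t = 18*t + 33*s, F_s = 20*t + 33*s, F_t = 12*t + 20*s, G_s = 12*t + 18*s, G_t = 8*t + 12*s
D = EG - F^2 = 1 + 13*t^2 + 45*s*t + (157/4)*s^2
expanded: Gamma^s_ss = (G E_s - 2F F_s + F E_t)/(2D), Gamma^s_st = (G E_t - F G_s)/(2D), Gamma^s_tt = (2G F_t - G G_s - F G_t)/(2D), Gamma^t_ss = (2E F_s - E E_t - F E_s)/(2D), Gamma^t_st = (E G_s - F E_t)/(2D), Gamma^t_tt = (E G_t - 2F F_t + F G_s)/(2D); substitute and cancel common factors

Answer: Gamma_sss = (121*s + 66*t)/(157*s^2 + 180*s*t + 52*t^2 + 4), Gamma_sst = (66*s + 36*t)/(157*s^2 + 180*s*t + 52*t^2 + 4), Gamma_stt = (44*s + 24*t)/(157*s^2 + 180*s*t + 52*t^2 + 4), Gamma_tss = (66*s + 44*t)/(157*s^2 + 180*s*t + 52*t^2 + 4), Gamma_tst = (36*s + 24*t)/(157*s^2 + 180*s*t + 52*t^2 + 4), Gamma_ttt = (24*s + 16*t)/(157*s^2 + 180*s*t + 52*t^2 + 4)


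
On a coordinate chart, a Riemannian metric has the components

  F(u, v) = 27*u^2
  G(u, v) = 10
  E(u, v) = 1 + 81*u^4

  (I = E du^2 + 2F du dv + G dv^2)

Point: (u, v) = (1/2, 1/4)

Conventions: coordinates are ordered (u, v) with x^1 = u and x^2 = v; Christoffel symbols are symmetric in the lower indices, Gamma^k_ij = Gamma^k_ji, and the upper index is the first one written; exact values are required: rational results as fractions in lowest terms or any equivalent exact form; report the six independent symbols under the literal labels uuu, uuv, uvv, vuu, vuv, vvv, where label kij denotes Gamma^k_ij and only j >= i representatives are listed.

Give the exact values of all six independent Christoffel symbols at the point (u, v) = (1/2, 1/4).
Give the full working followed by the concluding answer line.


E = 97/16, F = 27/4, G = 10 at the point
E_u = 81/2, E_v = 0, F_u = 27, F_v = 0, G_u = 0, G_v = 0
EG - F^2 = 241/16;  g^inv = (16/241) * [[10, -27/4], [-27/4, 97/16]]
first-kind symbols [ij,l] = (1/2)(d_i g_jl + d_j g_il - d_l g_ij): [uu,u] = E_u/2 = 81/4, [uu,v] = F_u - E_v/2 = 27, [uv,u] = E_v/2 = 0, [uv,v] = G_u/2 = 0, [vv,u] = F_v - G_u/2 = 0, [vv,v] = G_v/2 = 0
Gamma^u_ij = (G*[ij,u] - F*[ij,v])/(EG - F^2), Gamma^v_ij = (E*[ij,v] - F*[ij,u])/(EG - F^2)

Answer: Gamma_uuu = 324/241, Gamma_uuv = 0, Gamma_uvv = 0, Gamma_vuu = 432/241, Gamma_vuv = 0, Gamma_vvv = 0


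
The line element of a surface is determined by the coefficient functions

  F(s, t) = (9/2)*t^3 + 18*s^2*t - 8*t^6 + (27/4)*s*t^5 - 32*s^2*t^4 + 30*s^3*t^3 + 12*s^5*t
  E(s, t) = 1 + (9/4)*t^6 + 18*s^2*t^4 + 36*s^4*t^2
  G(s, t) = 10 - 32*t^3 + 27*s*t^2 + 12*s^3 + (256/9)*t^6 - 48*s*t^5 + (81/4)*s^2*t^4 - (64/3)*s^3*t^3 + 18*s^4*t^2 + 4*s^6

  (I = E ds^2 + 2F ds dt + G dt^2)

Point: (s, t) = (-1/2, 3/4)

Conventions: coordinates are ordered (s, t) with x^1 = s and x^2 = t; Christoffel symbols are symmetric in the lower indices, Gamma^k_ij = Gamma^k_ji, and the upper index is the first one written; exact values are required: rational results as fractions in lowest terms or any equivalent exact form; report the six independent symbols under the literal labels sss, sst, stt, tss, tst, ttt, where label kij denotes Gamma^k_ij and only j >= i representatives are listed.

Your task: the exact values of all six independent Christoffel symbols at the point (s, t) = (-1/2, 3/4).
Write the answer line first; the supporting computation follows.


Answer: Gamma_sss = -129600/76613, Gamma_sst = 116100/76613, Gamma_stt = -356400/76613, Gamma_tss = 56448/76613, Gamma_tst = -50568/76613, Gamma_ttt = 155232/76613

E = 67009/16384, F = -11025/8192, G = 6497/4096 at the point
E_s = -2025/128, E_t = 29025/2048, F_s = 43137/4096, F_t = -50871/2048, G_s = -6321/1024, G_t = 4851/256
EG - F^2 = 76613/16384;  g^inv = (16384/76613) * [[6497/4096, 11025/8192], [11025/8192, 67009/16384]]
first-kind symbols [ij,l] = (1/2)(d_i g_jl + d_j g_il - d_l g_ij): [ss,s] = E_s/2 = -2025/256, [ss,t] = F_s - E_t/2 = 441/128, [st,s] = E_t/2 = 29025/4096, [st,t] = G_s/2 = -6321/2048, [tt,s] = F_t - G_s/2 = -22275/1024, [tt,t] = G_t/2 = 4851/512
Gamma^s_ij = (G*[ij,s] - F*[ij,t])/(EG - F^2), Gamma^t_ij = (E*[ij,t] - F*[ij,s])/(EG - F^2)


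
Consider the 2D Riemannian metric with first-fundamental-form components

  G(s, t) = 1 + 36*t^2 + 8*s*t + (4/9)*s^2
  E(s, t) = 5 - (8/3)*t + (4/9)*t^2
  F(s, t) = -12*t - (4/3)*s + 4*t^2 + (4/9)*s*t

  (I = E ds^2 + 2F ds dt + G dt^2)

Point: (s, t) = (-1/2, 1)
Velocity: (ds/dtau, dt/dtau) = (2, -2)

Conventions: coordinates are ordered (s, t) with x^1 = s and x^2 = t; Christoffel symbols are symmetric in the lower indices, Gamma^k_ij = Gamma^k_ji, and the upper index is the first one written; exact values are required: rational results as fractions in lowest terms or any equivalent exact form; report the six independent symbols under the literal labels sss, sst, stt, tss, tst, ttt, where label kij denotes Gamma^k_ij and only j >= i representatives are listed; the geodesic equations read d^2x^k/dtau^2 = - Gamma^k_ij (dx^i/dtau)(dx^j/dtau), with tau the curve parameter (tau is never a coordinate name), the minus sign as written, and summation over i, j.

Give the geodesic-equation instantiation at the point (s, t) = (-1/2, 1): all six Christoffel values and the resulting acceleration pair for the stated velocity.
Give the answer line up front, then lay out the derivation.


Answer: Gamma_sss = 0, Gamma_sst = -4/157, Gamma_stt = -36/157, Gamma_tss = 0, Gamma_tst = 17/157, Gamma_ttt = 153/157; accelerations (d^2s/dtau^2, d^2t/dtau^2) = (112/157, -476/157)

E = 25/9, F = -68/9, G = 298/9 at the point
E_s = 0, E_t = -16/9, F_s = -8/9, F_t = -38/9, G_s = 68/9, G_t = 68
EG - F^2 = 314/9;  g^inv = (9/314) * [[298/9, 68/9], [68/9, 25/9]]
first-kind symbols [ij,l] = (1/2)(d_i g_jl + d_j g_il - d_l g_ij): [ss,s] = E_s/2 = 0, [ss,t] = F_s - E_t/2 = 0, [st,s] = E_t/2 = -8/9, [st,t] = G_s/2 = 34/9, [tt,s] = F_t - G_s/2 = -8, [tt,t] = G_t/2 = 34
Gamma^s_ij = (G*[ij,s] - F*[ij,t])/(EG - F^2), Gamma^t_ij = (E*[ij,t] - F*[ij,s])/(EG - F^2)
Gamma_sss = 0, Gamma_sst = -4/157, Gamma_stt = -36/157, Gamma_tss = 0, Gamma_tst = 17/157, Gamma_ttt = 153/157
d^2s/dtau^2 = -(Gamma_sss*(2)^2 + 2*Gamma_sst*(2)*(-2) + Gamma_stt*(-2)^2) = 112/157
d^2t/dtau^2 = -(Gamma_tss*(2)^2 + 2*Gamma_tst*(2)*(-2) + Gamma_ttt*(-2)^2) = -476/157
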